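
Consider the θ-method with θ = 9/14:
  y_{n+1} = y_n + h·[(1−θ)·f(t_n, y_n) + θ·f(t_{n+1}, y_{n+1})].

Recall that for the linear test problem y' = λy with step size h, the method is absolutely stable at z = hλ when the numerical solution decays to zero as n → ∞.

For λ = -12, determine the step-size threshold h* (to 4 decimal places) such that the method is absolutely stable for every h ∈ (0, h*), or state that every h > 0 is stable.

With y'=λy (z=hλ):
  y_{n+1} = y_n + z·[5/14·y_n + 9/14·y_{n+1}] ⇒ (1 − 9/14z)y_{n+1} = (1 + 5/14z)y_n
  Hence R(z) = (1 + 5/14z)/(1 − 9/14z).

Need |R(x)|<1, x<0.
x=-0.51: |R|=0.6159
x=-2: |R|=0.1250
x=-10: |R|=0.3462
x=-100: |R|=0.5317
θ=9/14≥1/2 ⇒ |1+5/14x|<|1−9/14x| ∀x<0 ⇒ interval (−∞,0).

interval (−∞, 0). Any h>0 works for λ=-12.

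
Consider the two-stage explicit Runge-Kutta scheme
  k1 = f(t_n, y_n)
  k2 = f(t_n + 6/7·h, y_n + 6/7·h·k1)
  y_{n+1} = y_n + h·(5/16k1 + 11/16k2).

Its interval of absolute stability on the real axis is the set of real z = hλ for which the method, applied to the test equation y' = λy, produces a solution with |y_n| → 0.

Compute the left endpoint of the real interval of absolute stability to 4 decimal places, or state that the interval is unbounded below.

left endpoint -1.6970.

Test eqn y'=λy, z=hλ:
  k1=λy_n ⇒ h·k1=z·y_n;  k2=λ(1+6/7z)y_n ⇒ h·k2=z(1+6/7z)y_n
  y_{n+1}/y_n = 1 + 5/16z + 11/16z(1+6/7z) = 1 + z + 33/56z²
  R(z) = 1 + z + 33/56z².

Need |R(x)|<1, x<0.
x=-0.81: |R|=0.5766
R=1: x+33/56x²=0 ⇒ x=−56/33=-1.6970; min R=1−1/(4·33/56)=0.5758>−1
Confirm numerically:
  x=-1.673: |R|=0.97637 <1
  x=-1.605: |R|=0.91301 <1
  x=-1.378: |R|=0.74099 <1
  x=-1.372: |R|=0.73726 <1
  x=-2.172: |R|=1.60800 >1
  x=-1.952: |R|=1.29336 >1
So |R|<1 on (-1.6970, 0).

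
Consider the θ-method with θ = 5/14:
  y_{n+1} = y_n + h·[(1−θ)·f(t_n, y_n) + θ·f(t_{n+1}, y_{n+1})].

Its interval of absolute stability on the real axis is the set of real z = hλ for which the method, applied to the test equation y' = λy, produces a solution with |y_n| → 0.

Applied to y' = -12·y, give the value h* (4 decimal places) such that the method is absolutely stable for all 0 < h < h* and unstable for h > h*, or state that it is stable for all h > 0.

With y'=λy (z=hλ):
  y_{n+1} = y_n + z·[9/14·y_n + 5/14·y_{n+1}] ⇒ (1 − 5/14z)y_{n+1} = (1 + 9/14z)y_n
  R(z) = (1 + 9/14z)/(1 − 5/14z).

Solve |R(x)|<1 on ℝ⁻.
x=-1.15: |R|=0.1848
R=−1: 1+9/14x = −1+5/14x ⇒ -2/7x=2 ⇒ x=2/(-2/7)=-7.0000
Confirm numerically:
  x=-6.434: |R|=0.95096 <1
  x=-4.977: |R|=0.79190 <1
  x=-3.305: |R|=0.51581 <1
  x=-7.395: |R|=1.03100 >1
  x=-7.340: |R|=1.02682 >1
  x=-7.237: |R|=1.01889 >1
So |R|<1 on (-7.0000, 0).

(-7.0000,0); λ=-12 ⇒ h* = (7)/12 = 0.5833.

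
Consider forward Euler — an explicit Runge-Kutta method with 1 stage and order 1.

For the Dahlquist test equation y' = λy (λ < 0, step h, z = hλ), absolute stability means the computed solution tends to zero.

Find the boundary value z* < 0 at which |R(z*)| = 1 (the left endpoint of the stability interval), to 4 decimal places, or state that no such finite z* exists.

Set f=λy, z=hλ:
  order 1, 1-stage ⇒ R(z)=1+z
  (e.g. R(-1.02)=-0.02000, |R|=0.02000)

Solve |R(x)|<1 on ℝ⁻.
x=-1.02: |R|=0.0200
|R(-2.16)|=1.1600 |R(-1.37)|=0.3700 |R(-0.7)|=0.3000
Bisect:
  x_lo=-2.8359 |R|=1.8359  x_hi=-0.3729 |R|=0.6271
  mid=-1.60436 |R|=0.60436 →hi
  mid=-2.22011 |R|=1.22011 →lo
  mid=-1.91224 |R|=0.91224 →hi
  mid=-2.06617 |R|=1.06617 →lo
  mid=-1.98920 |R|=0.98920 →hi
  mid=-2.02769 |R|=1.02769 →lo
  mid=-2.00845 |R|=1.00845 →lo
  mid=-1.99883 |R|=0.99883 →hi
  ...
  [-2.00003,-1.99988] ⇒ x*=-2.0000
Interval (-2.0000, 0).

left endpoint -2.0000.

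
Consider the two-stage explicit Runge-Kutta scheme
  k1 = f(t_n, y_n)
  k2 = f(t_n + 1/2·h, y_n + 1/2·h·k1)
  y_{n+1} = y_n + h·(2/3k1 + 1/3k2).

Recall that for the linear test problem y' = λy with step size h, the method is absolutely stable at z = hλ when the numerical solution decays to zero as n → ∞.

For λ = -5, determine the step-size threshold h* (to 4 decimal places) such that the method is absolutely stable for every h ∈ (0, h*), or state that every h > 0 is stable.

Test eqn y'=λy, z=hλ:
  k1=λy_n ⇒ h·k1=z·y_n;  k2=λ(1+1/2z)y_n ⇒ h·k2=z(1+1/2z)y_n
  y_{n+1}/y_n = 1 + 2/3z + 1/3z(1+1/2z) = 1 + z + 1/6z²
  so R(z) = 1 + z + 1/6z².

Need |R(x)|<1, x<0.
x=-1.49: |R|=0.1200
R=1: x+1/6x²=0 ⇒ x=−6=-6.0000; min R=1−1/(4·1/6)=-0.5000>−1
Confirm numerically:
  x=-4.899: |R|=0.10103 <1
  x=-4.511: |R|=0.11948 <1
  x=-4.168: |R|=0.27263 <1
  x=-6.323: |R|=1.34039 >1
  x=-6.298: |R|=1.31280 >1
  x=-6.238: |R|=1.24744 >1
Interval (-6.0000, 0).

(-6.0000,0); λ=-5 ⇒ h* = (6)/5 = 1.2000.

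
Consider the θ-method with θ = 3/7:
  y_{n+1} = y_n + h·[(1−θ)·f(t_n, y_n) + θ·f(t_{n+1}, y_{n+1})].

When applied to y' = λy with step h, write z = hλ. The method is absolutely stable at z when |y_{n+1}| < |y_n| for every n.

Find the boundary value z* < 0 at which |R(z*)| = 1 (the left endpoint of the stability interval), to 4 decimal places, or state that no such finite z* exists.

z* = -14.0000.

Set f=λy, z=hλ:
  y_{n+1} = y_n + z·[4/7·y_n + 3/7·y_{n+1}] ⇒ (1 − 3/7z)y_{n+1} = (1 + 4/7z)y_n
  so R(z) = (1 + 4/7z)/(1 − 3/7z).

Find x<0 with |R(x)|<1.
x=-0.88: |R|=0.3610
R=−1: 1+4/7x = −1+3/7x ⇒ -1/7x=2 ⇒ x=2/(-1/7)=-14.0000
Confirm numerically:
  x=-13.937: |R|=0.99871 <1
  x=-10.930: |R|=0.92284 <1
  x=-10.914: |R|=0.92235 <1
  x=-9.014: |R|=0.85353 <1
  x=-14.197: |R|=1.00397 >1
  x=-14.034: |R|=1.00069 >1
Interval (-14.0000, 0).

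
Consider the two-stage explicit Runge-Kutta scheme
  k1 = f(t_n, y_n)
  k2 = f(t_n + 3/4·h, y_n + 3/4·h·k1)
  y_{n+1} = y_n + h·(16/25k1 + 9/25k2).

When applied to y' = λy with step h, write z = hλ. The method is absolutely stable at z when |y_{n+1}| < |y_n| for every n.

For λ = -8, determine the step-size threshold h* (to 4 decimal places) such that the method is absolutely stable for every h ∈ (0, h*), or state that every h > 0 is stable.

(-3.7037,0); λ=-8 ⇒ h* = (100/27)/8 = 0.4630.

Test eqn y'=λy, z=hλ:
  k1=λy_n ⇒ h·k1=z·y_n;  k2=λ(1+3/4z)y_n ⇒ h·k2=z(1+3/4z)y_n
  y_{n+1}/y_n = 1 + 16/25z + 9/25z(1+3/4z) = 1 + z + 27/100z²
  ⇒ R(z) = 1 + z + 27/100z².

Find x<0 with |R(x)|<1.
x=-0.76: |R|=0.3960
R=1: x+27/100x²=0 ⇒ x=−100/27=-3.7037; min R=1−1/(4·27/100)=0.0741>−1
Confirm numerically:
  x=-2.832: |R|=0.33346 <1
  x=-2.611: |R|=0.22968 <1
  x=-1.529: |R|=0.10222 <1
  x=-4.061: |R|=1.39176 >1
  x=-3.752: |R|=1.04893 >1
So |R|<1 on (-3.7037, 0).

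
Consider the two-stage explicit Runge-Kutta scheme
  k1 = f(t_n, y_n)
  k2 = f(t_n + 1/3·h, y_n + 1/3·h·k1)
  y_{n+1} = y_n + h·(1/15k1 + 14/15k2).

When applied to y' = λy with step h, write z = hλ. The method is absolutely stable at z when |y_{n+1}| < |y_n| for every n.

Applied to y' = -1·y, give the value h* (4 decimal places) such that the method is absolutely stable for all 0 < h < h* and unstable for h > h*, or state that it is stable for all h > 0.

On y'=λy, z=hλ:
  k1=λy_n ⇒ h·k1=z·y_n;  k2=λ(1+1/3z)y_n ⇒ h·k2=z(1+1/3z)y_n
  y_{n+1}/y_n = 1 + 1/15z + 14/15z(1+1/3z) = 1 + z + 14/45z²
  so R(z) = 1 + z + 14/45z².

Need |R(x)|<1, x<0.
x=-0.92: |R|=0.3433
R=1: x+14/45x²=0 ⇒ x=−45/14=-3.2143; min R=1−1/(4·14/45)=0.1964>−1
Confirm numerically:
  x=-3.134: |R|=0.92172 <1
  x=-2.439: |R|=0.41171 <1
  x=-2.132: |R|=0.28213 <1
  x=-1.818: |R|=0.21026 <1
  x=-3.673: |R|=1.52418 >1
  x=-3.520: |R|=1.33479 >1
  x=-3.285: |R|=1.07227 >1
Stable set (-3.2143, 0).

(-3.2143,0); λ=-1 ⇒ h* = (45/14)/1 = 3.2143.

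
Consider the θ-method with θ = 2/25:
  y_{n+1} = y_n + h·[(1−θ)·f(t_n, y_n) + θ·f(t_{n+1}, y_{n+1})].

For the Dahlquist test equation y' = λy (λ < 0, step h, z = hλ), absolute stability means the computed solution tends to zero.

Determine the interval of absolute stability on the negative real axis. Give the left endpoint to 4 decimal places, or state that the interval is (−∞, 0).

z∈(-2.3810,0).

On y'=λy, z=hλ:
  y_{n+1} = y_n + z·[23/25·y_n + 2/25·y_{n+1}] ⇒ (1 − 2/25z)y_{n+1} = (1 + 23/25z)y_n
  R(z) = (1 + 23/25z)/(1 − 2/25z).

Solve |R(x)|<1 on ℝ⁻.
x=-0.39: |R|=0.6218
R=−1: 1+23/25x = −1+2/25x ⇒ -21/25x=2 ⇒ x=2/(-21/25)=-2.3810
Confirm numerically:
  x=-1.962: |R|=0.69582 <1
  x=-1.240: |R|=0.12809 <1
  x=-1.022: |R|=0.05524 <1
  x=-2.691: |R|=1.21430 >1
  x=-2.637: |R|=1.17761 >1
Interval (-2.3810, 0).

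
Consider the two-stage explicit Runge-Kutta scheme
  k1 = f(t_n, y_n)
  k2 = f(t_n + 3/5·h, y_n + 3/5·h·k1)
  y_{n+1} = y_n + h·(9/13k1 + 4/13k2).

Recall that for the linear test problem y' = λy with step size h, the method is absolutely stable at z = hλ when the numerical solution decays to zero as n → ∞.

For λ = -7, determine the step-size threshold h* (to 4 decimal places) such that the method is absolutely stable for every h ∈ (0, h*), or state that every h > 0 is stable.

(-5.4167,0); λ=-7 ⇒ h* = (65/12)/7 = 0.7738.

Set f=λy, z=hλ:
  k1=λy_n ⇒ h·k1=z·y_n;  k2=λ(1+3/5z)y_n ⇒ h·k2=z(1+3/5z)y_n
  y_{n+1}/y_n = 1 + 9/13z + 4/13z(1+3/5z) = 1 + z + 12/65z²
  ⇒ R(z) = 1 + z + 12/65z².

Solve |R(x)|<1 on ℝ⁻.
x=-1.6: |R|=0.1274
R=1: x+12/65x²=0 ⇒ x=−65/12=-5.4167; min R=1−1/(4·12/65)=-0.3542>−1
Confirm numerically:
  x=-5.308: |R|=0.89351 <1
  x=-4.596: |R|=0.30367 <1
  x=-3.177: |R|=0.31362 <1
  x=-6.014: |R|=1.66321 >1
  x=-5.757: |R|=1.36172 >1
Stable set (-5.4167, 0).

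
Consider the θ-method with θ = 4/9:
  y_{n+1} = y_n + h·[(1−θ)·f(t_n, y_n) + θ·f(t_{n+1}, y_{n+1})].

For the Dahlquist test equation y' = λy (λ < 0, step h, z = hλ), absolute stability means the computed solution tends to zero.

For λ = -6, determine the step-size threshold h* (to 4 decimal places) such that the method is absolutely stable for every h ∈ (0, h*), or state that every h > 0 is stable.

With y'=λy (z=hλ):
  y_{n+1} = y_n + z·[5/9·y_n + 4/9·y_{n+1}] ⇒ (1 − 4/9z)y_{n+1} = (1 + 5/9z)y_n
  ⇒ R(z) = (1 + 5/9z)/(1 − 4/9z).

Boundary: |R(x)|=1, x<0.
x=-0.88: |R|=0.3674
R=−1: 1+5/9x = −1+4/9x ⇒ -1/9x=2 ⇒ x=2/(-1/9)=-18.0000
Confirm numerically:
  x=-17.775: |R|=0.99719 <1
  x=-16.482: |R|=0.97974 <1
  x=-16.431: |R|=0.97900 <1
  x=-18.506: |R|=1.00609 >1
  x=-18.111: |R|=1.00136 >1
So |R|<1 on (-18.0000, 0).

(-18.0000,0); λ=-6 ⇒ h* = (18)/6 = 3.0000.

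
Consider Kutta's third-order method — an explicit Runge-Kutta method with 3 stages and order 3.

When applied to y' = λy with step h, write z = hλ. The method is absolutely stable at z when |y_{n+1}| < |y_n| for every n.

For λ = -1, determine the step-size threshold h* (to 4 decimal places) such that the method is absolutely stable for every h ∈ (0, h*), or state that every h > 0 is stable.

With y'=λy (z=hλ):
  order 3, 3-stage ⇒ R(z)=1+z+z^2/2+z^3/6
  (e.g. R(-0.7)=0.48783, |R|=0.48783)

Need |R(x)|<1, x<0.
x=-0.7: |R|=0.4878
|R(-2.78)|=1.4966 |R(-2.14)|=0.4836 |R(-0.76)|=0.4556
Bisect:
  x_lo=-3.3777 |R|=3.0960  x_hi=-0.2151 |R|=0.8064
  mid=-1.79640 |R|=0.14906 →hi
  mid=-2.58707 |R|=1.12644 →lo
  mid=-2.19173 |R|=0.54462 →hi
  mid=-2.38940 |R|=0.80839 →hi
  mid=-2.48823 |R|=0.96015 →hi
  mid=-2.53765 |R|=1.04142 →lo
  mid=-2.51294 |R|=1.00032 →lo
  mid=-2.50059 |R|=0.98012 →hi
  mid=-2.50676 |R|=0.99019 →hi
  mid=-2.50985 |R|=0.99525 →hi
  ...
  [-2.51275,-2.51255] ⇒ x*=-2.5127
Stable set (-2.5127, 0).

(-2.5127,0); λ=-1 ⇒ h* = 2.5127.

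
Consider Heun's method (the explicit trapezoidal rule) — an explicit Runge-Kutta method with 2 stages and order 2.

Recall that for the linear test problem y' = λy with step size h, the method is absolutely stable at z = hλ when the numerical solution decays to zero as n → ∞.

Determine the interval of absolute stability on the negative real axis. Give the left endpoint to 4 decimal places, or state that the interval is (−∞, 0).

Set f=λy, z=hλ:
  order 2, 2-stage ⇒ R(z)=1+z+z^2/2
  (e.g. R(-1.23)=0.52645, |R|=0.52645)

Boundary: |R(x)|=1, x<0.
x=-1.23: |R|=0.5264
|R(-2.37)|=1.4385 |R(-1.53)|=0.6404 |R(-0.98)|=0.5002
Bisect:
  x_lo=-2.6337 |R|=1.8345  x_hi=-0.2236 |R|=0.8014
  mid=-1.42863 |R|=0.59186 →hi
  mid=-2.03117 |R|=1.03166 →lo
  mid=-1.72990 |R|=0.76638 →hi
  mid=-1.88054 |R|=0.88767 →hi
  mid=-1.95585 |R|=0.95683 →hi
  mid=-1.99351 |R|=0.99353 →hi
  mid=-2.01234 |R|=1.01242 →lo
  ...
  [-2.00013,-1.99999] ⇒ x*=-2.0000
So |R|<1 on (-2.0000, 0).

z∈(-2.0000,0).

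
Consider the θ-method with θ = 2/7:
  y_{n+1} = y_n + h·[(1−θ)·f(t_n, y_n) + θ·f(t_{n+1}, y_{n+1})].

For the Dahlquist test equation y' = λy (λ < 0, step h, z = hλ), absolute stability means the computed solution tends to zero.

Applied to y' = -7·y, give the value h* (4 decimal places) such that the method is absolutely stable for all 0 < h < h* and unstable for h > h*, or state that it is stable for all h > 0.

Set f=λy, z=hλ:
  y_{n+1} = y_n + z·[5/7·y_n + 2/7·y_{n+1}] ⇒ (1 − 2/7z)y_{n+1} = (1 + 5/7z)y_n
  ⇒ R(z) = (1 + 5/7z)/(1 − 2/7z).

Solve |R(x)|<1 on ℝ⁻.
x=-1.67: |R|=0.1306
R=−1: 1+5/7x = −1+2/7x ⇒ -3/7x=2 ⇒ x=2/(-3/7)=-4.6667
Confirm numerically:
  x=-4.527: |R|=0.97390 <1
  x=-4.419: |R|=0.95309 <1
  x=-4.026: |R|=0.87231 <1
  x=-5.131: |R|=1.08070 >1
  x=-5.102: |R|=1.07591 >1
So |R|<1 on (-4.6667, 0).

(-4.6667,0); λ=-7 ⇒ h* = (14/3)/7 = 0.6667.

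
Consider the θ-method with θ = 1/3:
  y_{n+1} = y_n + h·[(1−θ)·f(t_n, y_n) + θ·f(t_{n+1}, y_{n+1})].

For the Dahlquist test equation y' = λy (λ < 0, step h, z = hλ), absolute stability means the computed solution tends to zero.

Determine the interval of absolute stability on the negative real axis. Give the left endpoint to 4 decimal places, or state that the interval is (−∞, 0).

Test eqn y'=λy, z=hλ:
  y_{n+1} = y_n + z·[2/3·y_n + 1/3·y_{n+1}] ⇒ (1 − 1/3z)y_{n+1} = (1 + 2/3z)y_n
  so R(z) = (1 + 2/3z)/(1 − 1/3z).

Solve |R(x)|<1 on ℝ⁻.
x=-0.55: |R|=0.5352
R=−1: 1+2/3x = −1+1/3x ⇒ -1/3x=2 ⇒ x=2/(-1/3)=-6.0000
Confirm numerically:
  x=-5.506: |R|=0.94192 <1
  x=-4.957: |R|=0.86892 <1
  x=-4.066: |R|=0.72629 <1
  x=-3.007: |R|=0.50175 <1
  x=-6.419: |R|=1.04448 >1
  x=-6.081: |R|=1.00892 >1
Interval (-6.0000, 0).

(-6.0000, 0).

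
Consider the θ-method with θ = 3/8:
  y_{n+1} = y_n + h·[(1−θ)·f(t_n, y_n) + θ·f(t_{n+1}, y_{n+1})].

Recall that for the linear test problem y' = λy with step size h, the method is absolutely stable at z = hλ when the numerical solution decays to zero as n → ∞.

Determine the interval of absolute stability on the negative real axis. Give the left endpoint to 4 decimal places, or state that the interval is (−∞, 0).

z∈(-8.0000,0).

Set f=λy, z=hλ:
  y_{n+1} = y_n + z·[5/8·y_n + 3/8·y_{n+1}] ⇒ (1 − 3/8z)y_{n+1} = (1 + 5/8z)y_n
  Hence R(z) = (1 + 5/8z)/(1 − 3/8z).

Find x<0 with |R(x)|<1.
x=-1.77: |R|=0.0639
R=−1: 1+5/8x = −1+3/8x ⇒ -1/4x=2 ⇒ x=2/(-1/4)=-8.0000
Confirm numerically:
  x=-6.623: |R|=0.90118 <1
  x=-5.939: |R|=0.84034 <1
  x=-3.800: |R|=0.56701 <1
  x=-3.228: |R|=0.46030 <1
  x=-8.396: |R|=1.02386 >1
  x=-8.079: |R|=1.00490 >1
Interval (-8.0000, 0).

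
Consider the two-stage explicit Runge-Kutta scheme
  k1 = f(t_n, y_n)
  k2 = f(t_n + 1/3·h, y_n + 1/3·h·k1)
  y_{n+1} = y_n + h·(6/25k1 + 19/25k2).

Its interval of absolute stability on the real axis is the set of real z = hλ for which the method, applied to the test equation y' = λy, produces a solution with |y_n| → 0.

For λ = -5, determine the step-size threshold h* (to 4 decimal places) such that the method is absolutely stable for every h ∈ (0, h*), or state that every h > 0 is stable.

Test eqn y'=λy, z=hλ:
  k1=λy_n ⇒ h·k1=z·y_n;  k2=λ(1+1/3z)y_n ⇒ h·k2=z(1+1/3z)y_n
  y_{n+1}/y_n = 1 + 6/25z + 19/25z(1+1/3z) = 1 + z + 19/75z²
  so R(z) = 1 + z + 19/75z².

Solve |R(x)|<1 on ℝ⁻.
x=-1.38: |R|=0.1024
R=1: x+19/75x²=0 ⇒ x=−75/19=-3.9474; min R=1−1/(4·19/75)=0.0132>−1
Confirm numerically:
  x=-3.682: |R|=0.75247 <1
  x=-3.312: |R|=0.46690 <1
  x=-1.896: |R|=0.01469 <1
  x=-4.402: |R|=1.50699 >1
  x=-4.234: |R|=1.30744 >1
  x=-4.185: |R|=1.25194 >1
Stable set (-3.9474, 0).

(-3.9474,0); λ=-5 ⇒ h* = (75/19)/5 = 0.7895.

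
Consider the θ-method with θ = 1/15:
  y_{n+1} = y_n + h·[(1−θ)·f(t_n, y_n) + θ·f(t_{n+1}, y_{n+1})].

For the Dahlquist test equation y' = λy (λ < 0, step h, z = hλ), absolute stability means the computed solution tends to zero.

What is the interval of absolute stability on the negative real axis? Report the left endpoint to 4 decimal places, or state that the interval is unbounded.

On y'=λy, z=hλ:
  y_{n+1} = y_n + z·[14/15·y_n + 1/15·y_{n+1}] ⇒ (1 − 1/15z)y_{n+1} = (1 + 14/15z)y_n
  so R(z) = (1 + 14/15z)/(1 − 1/15z).

Boundary: |R(x)|=1, x<0.
x=-1.62: |R|=0.4621
R=−1: 1+14/15x = −1+1/15x ⇒ -13/15x=2 ⇒ x=2/(-13/15)=-2.3077
Confirm numerically:
  x=-2.025: |R|=0.78414 <1
  x=-1.717: |R|=0.54065 <1
  x=-1.620: |R|=0.46209 <1
  x=-2.760: |R|=1.33108 >1
  x=-2.504: |R|=1.14580 >1
Interval (-2.3077, 0).

(-2.3077, 0).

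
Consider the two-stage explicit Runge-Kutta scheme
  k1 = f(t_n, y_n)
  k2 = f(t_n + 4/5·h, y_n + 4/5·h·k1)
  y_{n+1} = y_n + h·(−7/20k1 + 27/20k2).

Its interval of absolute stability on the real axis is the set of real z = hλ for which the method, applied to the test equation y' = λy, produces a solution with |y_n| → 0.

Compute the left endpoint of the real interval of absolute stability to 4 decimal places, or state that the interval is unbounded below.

With y'=λy (z=hλ):
  k1=λy_n ⇒ h·k1=z·y_n;  k2=λ(1+4/5z)y_n ⇒ h·k2=z(1+4/5z)y_n
  y_{n+1}/y_n = 1 − 7/20z + 27/20z(1+4/5z) = 1 + z + 27/25z²
  ⇒ R(z) = 1 + z + 27/25z².

Solve |R(x)|<1 on ℝ⁻.
x=-0.86: |R|=0.9388
R=1: x+27/25x²=0 ⇒ x=−25/27=-0.9259; min R=1−1/(4·27/25)=0.7685>−1
Confirm numerically:
  x=-0.873: |R|=0.95010 <1
  x=-0.823: |R|=0.90852 <1
  x=-0.654: |R|=0.80793 <1
  x=-0.577: |R|=0.78256 <1
  x=-1.525: |R|=1.98667 >1
  x=-1.389: |R|=1.69467 >1
Interval (-0.9259, 0).

z* = -0.9259.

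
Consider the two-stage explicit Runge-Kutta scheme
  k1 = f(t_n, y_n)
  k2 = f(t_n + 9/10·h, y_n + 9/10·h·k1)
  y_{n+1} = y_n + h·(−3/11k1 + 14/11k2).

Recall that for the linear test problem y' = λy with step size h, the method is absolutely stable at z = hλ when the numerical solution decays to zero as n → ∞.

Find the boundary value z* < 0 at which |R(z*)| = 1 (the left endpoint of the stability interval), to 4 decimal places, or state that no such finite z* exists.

left endpoint -0.8730.

On y'=λy, z=hλ:
  k1=λy_n ⇒ h·k1=z·y_n;  k2=λ(1+9/10z)y_n ⇒ h·k2=z(1+9/10z)y_n
  y_{n+1}/y_n = 1 − 3/11z + 14/11z(1+9/10z) = 1 + z + 63/55z²
  R(z) = 1 + z + 63/55z².

Solve |R(x)|<1 on ℝ⁻.
x=-1.66: |R|=2.4964
R=1: x+63/55x²=0 ⇒ x=−55/63=-0.8730; min R=1−1/(4·63/55)=0.7817>−1
Confirm numerically:
  x=-0.692: |R|=0.85652 <1
  x=-0.533: |R|=0.79241 <1
  x=-0.395: |R|=0.78372 <1
  x=-1.184: |R|=1.42176 >1
  x=-1.033: |R|=1.18930 >1
  x=-1.015: |R|=1.16508 >1
Stable set (-0.8730, 0).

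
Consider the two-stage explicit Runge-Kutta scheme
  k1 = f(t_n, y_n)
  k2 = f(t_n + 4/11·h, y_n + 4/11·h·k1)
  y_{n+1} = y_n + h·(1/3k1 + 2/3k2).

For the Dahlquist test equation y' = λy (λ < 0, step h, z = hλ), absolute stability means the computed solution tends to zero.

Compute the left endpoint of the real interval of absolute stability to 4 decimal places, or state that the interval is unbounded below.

z* = -4.1250.

Set f=λy, z=hλ:
  k1=λy_n ⇒ h·k1=z·y_n;  k2=λ(1+4/11z)y_n ⇒ h·k2=z(1+4/11z)y_n
  y_{n+1}/y_n = 1 + 1/3z + 2/3z(1+4/11z) = 1 + z + 8/33z²
  ⇒ R(z) = 1 + z + 8/33z².

Boundary: |R(x)|=1, x<0.
x=-1.79: |R|=0.0132
R=1: x+8/33x²=0 ⇒ x=−33/8=-4.1250; min R=1−1/(4·8/33)=-0.0312>−1
Confirm numerically:
  x=-3.857: |R|=0.74941 <1
  x=-3.484: |R|=0.45861 <1
  x=-3.067: |R|=0.21336 <1
  x=-2.914: |R|=0.14452 <1
  x=-4.706: |R|=1.66283 >1
  x=-4.421: |R|=1.31724 >1
Interval (-4.1250, 0).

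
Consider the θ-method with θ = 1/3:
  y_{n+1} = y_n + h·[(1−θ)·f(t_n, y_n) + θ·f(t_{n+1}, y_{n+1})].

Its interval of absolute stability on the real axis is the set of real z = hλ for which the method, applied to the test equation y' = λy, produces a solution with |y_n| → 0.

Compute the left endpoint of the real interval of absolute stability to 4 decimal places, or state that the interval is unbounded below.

On y'=λy, z=hλ:
  y_{n+1} = y_n + z·[2/3·y_n + 1/3·y_{n+1}] ⇒ (1 − 1/3z)y_{n+1} = (1 + 2/3z)y_n
  ⇒ R(z) = (1 + 2/3z)/(1 − 1/3z).

Find x<0 with |R(x)|<1.
x=-0.57: |R|=0.5210
R=−1: 1+2/3x = −1+1/3x ⇒ -1/3x=2 ⇒ x=2/(-1/3)=-6.0000
Confirm numerically:
  x=-5.767: |R|=0.97342 <1
  x=-5.703: |R|=0.96587 <1
  x=-4.066: |R|=0.72629 <1
  x=-3.277: |R|=0.56619 <1
  x=-6.534: |R|=1.05601 >1
  x=-6.516: |R|=1.05422 >1
Stable set (-6.0000, 0).

z* = -6.0000.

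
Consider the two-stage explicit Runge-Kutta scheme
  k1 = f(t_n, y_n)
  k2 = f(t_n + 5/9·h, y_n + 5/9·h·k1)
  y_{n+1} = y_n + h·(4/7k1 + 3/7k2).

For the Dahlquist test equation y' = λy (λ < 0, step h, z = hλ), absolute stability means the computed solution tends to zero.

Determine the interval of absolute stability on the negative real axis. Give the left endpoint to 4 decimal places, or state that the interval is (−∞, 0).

(-4.2000, 0).

With y'=λy (z=hλ):
  k1=λy_n ⇒ h·k1=z·y_n;  k2=λ(1+5/9z)y_n ⇒ h·k2=z(1+5/9z)y_n
  y_{n+1}/y_n = 1 + 4/7z + 3/7z(1+5/9z) = 1 + z + 5/21z²
  Hence R(z) = 1 + z + 5/21z².

Boundary: |R(x)|=1, x<0.
x=-1.07: |R|=0.2026
R=1: x+5/21x²=0 ⇒ x=−21/5=-4.2000; min R=1−1/(4·5/21)=-0.0500>−1
Confirm numerically:
  x=-4.091: |R|=0.89383 <1
  x=-3.421: |R|=0.36549 <1
  x=-3.256: |R|=0.26818 <1
  x=-3.238: |R|=0.25834 <1
  x=-4.712: |R|=1.57442 >1
  x=-4.631: |R|=1.47523 >1
  x=-4.585: |R|=1.42029 >1
Stable set (-4.2000, 0).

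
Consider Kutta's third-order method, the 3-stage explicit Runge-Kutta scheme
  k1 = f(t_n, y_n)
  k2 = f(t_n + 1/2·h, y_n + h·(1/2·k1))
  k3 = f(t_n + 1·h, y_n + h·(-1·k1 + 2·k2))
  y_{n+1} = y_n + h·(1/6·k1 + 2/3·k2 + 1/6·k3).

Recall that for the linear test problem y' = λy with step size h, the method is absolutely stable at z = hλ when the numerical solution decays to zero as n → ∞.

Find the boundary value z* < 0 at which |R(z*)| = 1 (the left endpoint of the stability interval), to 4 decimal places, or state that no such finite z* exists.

Set f=λy, z=hλ:
  order 3, 3-stage ⇒ R(z)=1+z+z^2/2+z^3/6
  (e.g. R(-1.71)=-0.08132, |R|=0.08132)

Boundary: |R(x)|=1, x<0.
x=-1.71: |R|=0.0813
|R(-2.31)|=0.6963 |R(-2.15)|=0.4951 |R(-1.15)|=0.2578
Bisect:
  x_lo=-3.3108 |R|=2.8787  x_hi=-0.3933 |R|=0.6739
  mid=-1.85205 |R|=0.19579 →hi
  mid=-2.58145 |R|=1.11659 →lo
  mid=-2.21675 |R|=0.57527 →hi
  mid=-2.39910 |R|=0.82267 →hi
  mid=-2.49028 |R|=0.96343 →hi
  mid=-2.53586 |R|=1.03842 →lo
  mid=-2.51307 |R|=1.00053 →lo
  mid=-2.50167 |R|=0.98189 →hi
  ...
  [-2.51289,-2.51271] ⇒ x*=-2.5127
So |R|<1 on (-2.5127, 0).

z* = -2.5127.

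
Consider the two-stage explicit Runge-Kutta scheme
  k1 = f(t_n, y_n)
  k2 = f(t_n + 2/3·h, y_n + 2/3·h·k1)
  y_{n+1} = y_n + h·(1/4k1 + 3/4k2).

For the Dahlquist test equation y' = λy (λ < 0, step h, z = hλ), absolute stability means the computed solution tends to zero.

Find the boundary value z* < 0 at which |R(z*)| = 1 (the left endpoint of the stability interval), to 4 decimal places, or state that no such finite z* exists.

Test eqn y'=λy, z=hλ:
  k1=λy_n ⇒ h·k1=z·y_n;  k2=λ(1+2/3z)y_n ⇒ h·k2=z(1+2/3z)y_n
  y_{n+1}/y_n = 1 + 1/4z + 3/4z(1+2/3z) = 1 + z + 1/2z²
  Hence R(z) = 1 + z + 1/2z².

Solve |R(x)|<1 on ℝ⁻.
x=-1.73: |R|=0.7664
R=1: x+1/2x²=0 ⇒ x=−2=-2.0000; min R=1−1/(4·1/2)=0.5000>−1
Confirm numerically:
  x=-1.919: |R|=0.92228 <1
  x=-1.158: |R|=0.51248 <1
  x=-1.147: |R|=0.51080 <1
  x=-1.032: |R|=0.50051 <1
  x=-2.242: |R|=1.27128 >1
  x=-2.082: |R|=1.08536 >1
  x=-2.077: |R|=1.07996 >1
Stable set (-2.0000, 0).

z* = -2.0000.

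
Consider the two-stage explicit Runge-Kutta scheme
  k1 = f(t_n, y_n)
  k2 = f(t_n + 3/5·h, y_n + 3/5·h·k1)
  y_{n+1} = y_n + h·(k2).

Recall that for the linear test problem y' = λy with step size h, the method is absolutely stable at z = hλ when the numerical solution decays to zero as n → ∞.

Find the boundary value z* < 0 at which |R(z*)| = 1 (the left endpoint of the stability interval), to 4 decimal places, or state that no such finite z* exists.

On y'=λy, z=hλ:
  k1=λy_n ⇒ h·k1=z·y_n;  k2=λ(1+3/5z)y_n ⇒ h·k2=z(1+3/5z)y_n
  y_{n+1}/y_n = 1 + z(1+3/5z) = 1 + z + 3/5z²
  ⇒ R(z) = 1 + z + 3/5z².

Find x<0 with |R(x)|<1.
x=-1.01: |R|=0.6021
R=1: x+3/5x²=0 ⇒ x=−5/3=-1.6667; min R=1−1/(4·3/5)=0.5833>−1
Confirm numerically:
  x=-1.635: |R|=0.96893 <1
  x=-1.534: |R|=0.87789 <1
  x=-1.208: |R|=0.66756 <1
  x=-0.968: |R|=0.59421 <1
  x=-2.266: |R|=1.81485 >1
  x=-1.942: |R|=1.32082 >1
  x=-1.743: |R|=1.07983 >1
Stable set (-1.6667, 0).

left endpoint -1.6667.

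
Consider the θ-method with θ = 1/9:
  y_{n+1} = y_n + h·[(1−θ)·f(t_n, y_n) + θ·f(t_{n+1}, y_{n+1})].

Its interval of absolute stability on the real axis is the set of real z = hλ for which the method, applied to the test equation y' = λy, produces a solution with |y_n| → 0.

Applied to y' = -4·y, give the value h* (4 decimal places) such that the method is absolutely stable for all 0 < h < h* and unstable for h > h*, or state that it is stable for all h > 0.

Set f=λy, z=hλ:
  y_{n+1} = y_n + z·[8/9·y_n + 1/9·y_{n+1}] ⇒ (1 − 1/9z)y_{n+1} = (1 + 8/9z)y_n
  Hence R(z) = (1 + 8/9z)/(1 − 1/9z).

Boundary: |R(x)|=1, x<0.
x=-1.36: |R|=0.1815
R=−1: 1+8/9x = −1+1/9x ⇒ -7/9x=2 ⇒ x=2/(-7/9)=-2.5714
Confirm numerically:
  x=-2.395: |R|=0.89162 <1
  x=-1.693: |R|=0.42495 <1
  x=-1.391: |R|=0.20479 <1
  x=-1.151: |R|=0.02049 <1
  x=-3.030: |R|=1.26683 >1
  x=-2.765: |R|=1.11517 >1
  x=-2.640: |R|=1.04124 >1
So |R|<1 on (-2.5714, 0).

(-2.5714,0); λ=-4 ⇒ h* = (18/7)/4 = 0.6429.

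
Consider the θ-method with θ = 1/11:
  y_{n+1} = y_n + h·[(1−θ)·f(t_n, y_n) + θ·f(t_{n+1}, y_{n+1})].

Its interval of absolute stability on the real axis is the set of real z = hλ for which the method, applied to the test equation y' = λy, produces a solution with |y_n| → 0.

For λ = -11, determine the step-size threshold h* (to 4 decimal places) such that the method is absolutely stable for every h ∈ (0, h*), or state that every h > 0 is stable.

With y'=λy (z=hλ):
  y_{n+1} = y_n + z·[10/11·y_n + 1/11·y_{n+1}] ⇒ (1 − 1/11z)y_{n+1} = (1 + 10/11z)y_n
  Hence R(z) = (1 + 10/11z)/(1 − 1/11z).

Solve |R(x)|<1 on ℝ⁻.
x=-1.74: |R|=0.5024
R=−1: 1+10/11x = −1+1/11x ⇒ -9/11x=2 ⇒ x=2/(-9/11)=-2.4444
Confirm numerically:
  x=-2.419: |R|=0.98293 <1
  x=-2.188: |R|=0.82499 <1
  x=-1.341: |R|=0.19528 <1
  x=-2.561: |R|=1.07735 >1
  x=-2.520: |R|=1.05030 >1
  x=-2.477: |R|=1.02174 >1
Stable set (-2.4444, 0).

(-2.4444,0); λ=-11 ⇒ h* = (22/9)/11 = 0.2222.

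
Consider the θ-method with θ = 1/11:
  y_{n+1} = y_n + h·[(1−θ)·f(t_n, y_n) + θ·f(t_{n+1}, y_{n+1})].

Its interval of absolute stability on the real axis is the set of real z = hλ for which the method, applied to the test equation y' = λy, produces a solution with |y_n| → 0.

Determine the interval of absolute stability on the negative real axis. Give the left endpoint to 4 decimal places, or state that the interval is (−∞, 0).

(-2.4444, 0).

Set f=λy, z=hλ:
  y_{n+1} = y_n + z·[10/11·y_n + 1/11·y_{n+1}] ⇒ (1 − 1/11z)y_{n+1} = (1 + 10/11z)y_n
  Hence R(z) = (1 + 10/11z)/(1 − 1/11z).

Boundary: |R(x)|=1, x<0.
x=-0.98: |R|=0.1002
R=−1: 1+10/11x = −1+1/11x ⇒ -9/11x=2 ⇒ x=2/(-9/11)=-2.4444
Confirm numerically:
  x=-2.411: |R|=0.97756 <1
  x=-1.627: |R|=0.41736 <1
  x=-1.498: |R|=0.31845 <1
  x=-1.340: |R|=0.19449 <1
  x=-2.903: |R|=1.29684 >1
  x=-2.836: |R|=1.25470 >1
Stable set (-2.4444, 0).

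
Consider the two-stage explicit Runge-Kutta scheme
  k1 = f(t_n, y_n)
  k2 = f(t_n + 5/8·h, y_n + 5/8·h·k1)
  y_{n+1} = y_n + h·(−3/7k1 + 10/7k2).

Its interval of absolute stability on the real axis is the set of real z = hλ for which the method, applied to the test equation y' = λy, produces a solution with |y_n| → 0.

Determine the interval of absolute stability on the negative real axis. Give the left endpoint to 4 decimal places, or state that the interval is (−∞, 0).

z∈(-1.1200,0).

With y'=λy (z=hλ):
  k1=λy_n ⇒ h·k1=z·y_n;  k2=λ(1+5/8z)y_n ⇒ h·k2=z(1+5/8z)y_n
  y_{n+1}/y_n = 1 − 3/7z + 10/7z(1+5/8z) = 1 + z + 25/28z²
  so R(z) = 1 + z + 25/28z².

Boundary: |R(x)|=1, x<0.
x=-0.53: |R|=0.7208
R=1: x+25/28x²=0 ⇒ x=−28/25=-1.1200; min R=1−1/(4·25/28)=0.7200>−1
Confirm numerically:
  x=-0.897: |R|=0.82140 <1
  x=-0.726: |R|=0.74460 <1
  x=-0.718: |R|=0.74229 <1
  x=-1.526: |R|=1.55317 >1
  x=-1.258: |R|=1.15500 >1
Stable set (-1.1200, 0).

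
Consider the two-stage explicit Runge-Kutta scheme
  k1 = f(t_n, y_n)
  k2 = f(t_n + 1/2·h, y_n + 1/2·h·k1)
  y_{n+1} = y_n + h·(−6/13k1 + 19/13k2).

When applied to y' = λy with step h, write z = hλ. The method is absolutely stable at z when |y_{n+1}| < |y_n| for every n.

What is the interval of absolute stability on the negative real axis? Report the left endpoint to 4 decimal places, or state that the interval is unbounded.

Set f=λy, z=hλ:
  k1=λy_n ⇒ h·k1=z·y_n;  k2=λ(1+1/2z)y_n ⇒ h·k2=z(1+1/2z)y_n
  y_{n+1}/y_n = 1 − 6/13z + 19/13z(1+1/2z) = 1 + z + 19/26z²
  so R(z) = 1 + z + 19/26z².

Need |R(x)|<1, x<0.
x=-0.81: |R|=0.6695
R=1: x+19/26x²=0 ⇒ x=−26/19=-1.3684; min R=1−1/(4·19/26)=0.6579>−1
Confirm numerically:
  x=-1.190: |R|=0.84484 <1
  x=-1.133: |R|=0.80508 <1
  x=-0.799: |R|=0.66752 <1
  x=-1.692: |R|=1.40009 >1
  x=-1.655: |R|=1.34660 >1
  x=-1.510: |R|=1.15623 >1
Interval (-1.3684, 0).

z∈(-1.3684,0).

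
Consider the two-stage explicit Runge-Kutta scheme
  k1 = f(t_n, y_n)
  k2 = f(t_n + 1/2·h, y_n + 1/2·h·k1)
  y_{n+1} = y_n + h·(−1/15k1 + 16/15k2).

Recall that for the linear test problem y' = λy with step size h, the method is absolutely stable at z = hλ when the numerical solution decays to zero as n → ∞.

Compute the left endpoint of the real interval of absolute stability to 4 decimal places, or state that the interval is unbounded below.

Test eqn y'=λy, z=hλ:
  k1=λy_n ⇒ h·k1=z·y_n;  k2=λ(1+1/2z)y_n ⇒ h·k2=z(1+1/2z)y_n
  y_{n+1}/y_n = 1 − 1/15z + 16/15z(1+1/2z) = 1 + z + 8/15z²
  R(z) = 1 + z + 8/15z².

Need |R(x)|<1, x<0.
x=-0.55: |R|=0.6113
R=1: x+8/15x²=0 ⇒ x=−15/8=-1.8750; min R=1−1/(4·8/15)=0.5312>−1
Confirm numerically:
  x=-0.920: |R|=0.53141 <1
  x=-0.822: |R|=0.53836 <1
  x=-0.809: |R|=0.54006 <1
  x=-2.470: |R|=1.78381 >1
  x=-2.059: |R|=1.20206 >1
  x=-2.021: |R|=1.15737 >1
So |R|<1 on (-1.8750, 0).

left endpoint -1.8750.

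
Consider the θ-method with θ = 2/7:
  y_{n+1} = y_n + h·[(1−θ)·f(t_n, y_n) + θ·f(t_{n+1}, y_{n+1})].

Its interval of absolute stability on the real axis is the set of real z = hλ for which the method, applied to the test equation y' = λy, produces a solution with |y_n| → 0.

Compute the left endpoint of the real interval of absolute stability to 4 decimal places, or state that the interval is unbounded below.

z* = -4.6667.

Test eqn y'=λy, z=hλ:
  y_{n+1} = y_n + z·[5/7·y_n + 2/7·y_{n+1}] ⇒ (1 − 2/7z)y_{n+1} = (1 + 5/7z)y_n
  R(z) = (1 + 5/7z)/(1 − 2/7z).

Boundary: |R(x)|=1, x<0.
x=-0.6: |R|=0.4878
R=−1: 1+5/7x = −1+2/7x ⇒ -3/7x=2 ⇒ x=2/(-3/7)=-4.6667
Confirm numerically:
  x=-4.420: |R|=0.95328 <1
  x=-4.124: |R|=0.89323 <1
  x=-3.923: |R|=0.84972 <1
  x=-5.159: |R|=1.08529 >1
  x=-5.113: |R|=1.07773 >1
  x=-4.829: |R|=1.02924 >1
So |R|<1 on (-4.6667, 0).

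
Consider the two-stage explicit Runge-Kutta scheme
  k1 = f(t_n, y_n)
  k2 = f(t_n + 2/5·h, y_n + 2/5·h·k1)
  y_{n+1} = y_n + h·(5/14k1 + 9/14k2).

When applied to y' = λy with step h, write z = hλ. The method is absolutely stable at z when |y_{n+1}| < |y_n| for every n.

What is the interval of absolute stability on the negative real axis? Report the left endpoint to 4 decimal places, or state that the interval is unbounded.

(-3.8889, 0).

Set f=λy, z=hλ:
  k1=λy_n ⇒ h·k1=z·y_n;  k2=λ(1+2/5z)y_n ⇒ h·k2=z(1+2/5z)y_n
  y_{n+1}/y_n = 1 + 5/14z + 9/14z(1+2/5z) = 1 + z + 9/35z²
  ⇒ R(z) = 1 + z + 9/35z².

Find x<0 with |R(x)|<1.
x=-0.34: |R|=0.6897
R=1: x+9/35x²=0 ⇒ x=−35/9=-3.8889; min R=1−1/(4·9/35)=0.0278>−1
Confirm numerically:
  x=-2.437: |R|=0.09016 <1
  x=-2.423: |R|=0.08667 <1
  x=-2.219: |R|=0.04716 <1
  x=-1.622: |R|=0.05451 <1
  x=-4.412: |R|=1.59348 >1
  x=-4.297: |R|=1.45094 >1
  x=-4.175: |R|=1.30716 >1
Stable set (-3.8889, 0).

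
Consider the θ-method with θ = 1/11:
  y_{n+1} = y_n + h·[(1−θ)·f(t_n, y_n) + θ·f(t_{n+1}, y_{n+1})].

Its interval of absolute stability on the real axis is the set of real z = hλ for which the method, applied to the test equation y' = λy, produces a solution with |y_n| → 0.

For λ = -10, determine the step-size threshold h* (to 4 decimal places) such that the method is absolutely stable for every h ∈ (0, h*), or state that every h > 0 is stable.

On y'=λy, z=hλ:
  y_{n+1} = y_n + z·[10/11·y_n + 1/11·y_{n+1}] ⇒ (1 − 1/11z)y_{n+1} = (1 + 10/11z)y_n
  so R(z) = (1 + 10/11z)/(1 − 1/11z).

Solve |R(x)|<1 on ℝ⁻.
x=-0.75: |R|=0.2979
R=−1: 1+10/11x = −1+1/11x ⇒ -9/11x=2 ⇒ x=2/(-9/11)=-2.4444
Confirm numerically:
  x=-2.418: |R|=0.98226 <1
  x=-2.107: |R|=0.76829 <1
  x=-1.980: |R|=0.67797 <1
  x=-1.742: |R|=0.50385 <1
  x=-2.741: |R|=1.19424 >1
  x=-2.674: |R|=1.15109 >1
  x=-2.595: |R|=1.09967 >1
Stable set (-2.4444, 0).

(-2.4444,0); λ=-10 ⇒ h* = (22/9)/10 = 0.2444.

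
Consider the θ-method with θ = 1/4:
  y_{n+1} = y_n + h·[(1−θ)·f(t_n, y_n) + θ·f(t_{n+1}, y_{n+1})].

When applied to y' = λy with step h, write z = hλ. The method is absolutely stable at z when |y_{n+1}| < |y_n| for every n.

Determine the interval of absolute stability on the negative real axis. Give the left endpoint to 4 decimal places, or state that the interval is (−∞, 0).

(-4.0000, 0).

Test eqn y'=λy, z=hλ:
  y_{n+1} = y_n + z·[3/4·y_n + 1/4·y_{n+1}] ⇒ (1 − 1/4z)y_{n+1} = (1 + 3/4z)y_n
  R(z) = (1 + 3/4z)/(1 − 1/4z).

Solve |R(x)|<1 on ℝ⁻.
x=-0.81: |R|=0.3264
R=−1: 1+3/4x = −1+1/4x ⇒ -1/2x=2 ⇒ x=2/(-1/2)=-4.0000
Confirm numerically:
  x=-3.825: |R|=0.95527 <1
  x=-2.557: |R|=0.55986 <1
  x=-1.772: |R|=0.22800 <1
  x=-1.760: |R|=0.22222 <1
  x=-4.573: |R|=1.13368 >1
  x=-4.493: |R|=1.11610 >1
  x=-4.296: |R|=1.07136 >1
So |R|<1 on (-4.0000, 0).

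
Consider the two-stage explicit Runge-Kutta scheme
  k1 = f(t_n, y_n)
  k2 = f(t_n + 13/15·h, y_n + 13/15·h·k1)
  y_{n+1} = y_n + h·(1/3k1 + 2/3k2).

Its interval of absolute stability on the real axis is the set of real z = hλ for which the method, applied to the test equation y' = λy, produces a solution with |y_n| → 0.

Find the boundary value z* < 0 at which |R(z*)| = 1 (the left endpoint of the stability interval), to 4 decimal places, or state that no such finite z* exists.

With y'=λy (z=hλ):
  k1=λy_n ⇒ h·k1=z·y_n;  k2=λ(1+13/15z)y_n ⇒ h·k2=z(1+13/15z)y_n
  y_{n+1}/y_n = 1 + 1/3z + 2/3z(1+13/15z) = 1 + z + 26/45z²
  so R(z) = 1 + z + 26/45z².

Need |R(x)|<1, x<0.
x=-0.69: |R|=0.5851
R=1: x+26/45x²=0 ⇒ x=−45/26=-1.7308; min R=1−1/(4·26/45)=0.5673>−1
Confirm numerically:
  x=-1.673: |R|=0.94416 <1
  x=-0.979: |R|=0.57477 <1
  x=-0.696: |R|=0.58388 <1
  x=-2.260: |R|=1.69106 >1
  x=-2.140: |R|=1.50599 >1
  x=-1.795: |R|=1.06661 >1
Stable set (-1.7308, 0).

left endpoint -1.7308.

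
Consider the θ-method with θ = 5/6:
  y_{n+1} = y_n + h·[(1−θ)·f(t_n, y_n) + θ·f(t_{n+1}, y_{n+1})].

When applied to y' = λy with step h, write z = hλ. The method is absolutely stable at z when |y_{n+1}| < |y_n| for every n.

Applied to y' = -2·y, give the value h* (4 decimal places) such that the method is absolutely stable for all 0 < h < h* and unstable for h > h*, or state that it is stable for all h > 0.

(−∞, 0) — no finite endpoint. Any h>0 works for λ=-2.

Test eqn y'=λy, z=hλ:
  y_{n+1} = y_n + z·[1/6·y_n + 5/6·y_{n+1}] ⇒ (1 − 5/6z)y_{n+1} = (1 + 1/6z)y_n
  so R(z) = (1 + 1/6z)/(1 − 5/6z).

Solve |R(x)|<1 on ℝ⁻.
x=-0.65: |R|=0.5784
x=-2: |R|=0.2500
x=-10: |R|=0.0714
x=-100: |R|=0.1858
θ=5/6≥1/2 ⇒ |1+1/6x|<|1−5/6x| ∀x<0 ⇒ interval (−∞,0).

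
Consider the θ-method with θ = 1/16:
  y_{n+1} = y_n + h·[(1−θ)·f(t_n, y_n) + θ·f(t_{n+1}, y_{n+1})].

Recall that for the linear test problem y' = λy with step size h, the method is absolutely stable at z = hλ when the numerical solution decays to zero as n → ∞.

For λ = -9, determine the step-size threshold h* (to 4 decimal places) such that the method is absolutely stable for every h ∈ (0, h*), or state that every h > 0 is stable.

(-2.2857,0); λ=-9 ⇒ h* = (16/7)/9 = 0.2540.

Set f=λy, z=hλ:
  y_{n+1} = y_n + z·[15/16·y_n + 1/16·y_{n+1}] ⇒ (1 − 1/16z)y_{n+1} = (1 + 15/16z)y_n
  ⇒ R(z) = (1 + 15/16z)/(1 − 1/16z).

Find x<0 with |R(x)|<1.
x=-1.68: |R|=0.5204
R=−1: 1+15/16x = −1+1/16x ⇒ -7/8x=2 ⇒ x=2/(-7/8)=-2.2857
Confirm numerically:
  x=-1.892: |R|=0.69193 <1
  x=-1.854: |R|=0.66148 <1
  x=-1.020: |R|=0.04113 <1
  x=-2.863: |R|=1.42846 >1
  x=-2.783: |R|=1.37065 >1
  x=-2.396: |R|=1.08393 >1
Stable set (-2.2857, 0).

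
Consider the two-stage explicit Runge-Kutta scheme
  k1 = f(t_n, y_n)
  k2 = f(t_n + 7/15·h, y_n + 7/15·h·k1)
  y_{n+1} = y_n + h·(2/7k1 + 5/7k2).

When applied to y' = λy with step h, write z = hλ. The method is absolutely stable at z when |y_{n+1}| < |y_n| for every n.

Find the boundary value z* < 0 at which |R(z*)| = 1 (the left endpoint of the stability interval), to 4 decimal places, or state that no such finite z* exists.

On y'=λy, z=hλ:
  k1=λy_n ⇒ h·k1=z·y_n;  k2=λ(1+7/15z)y_n ⇒ h·k2=z(1+7/15z)y_n
  y_{n+1}/y_n = 1 + 2/7z + 5/7z(1+7/15z) = 1 + z + 1/3z²
  R(z) = 1 + z + 1/3z².

Need |R(x)|<1, x<0.
x=-1.56: |R|=0.2512
R=1: x+1/3x²=0 ⇒ x=−3=-3.0000; min R=1−1/(4·1/3)=0.2500>−1
Confirm numerically:
  x=-2.829: |R|=0.83875 <1
  x=-2.703: |R|=0.73240 <1
  x=-2.490: |R|=0.57670 <1
  x=-1.812: |R|=0.28245 <1
  x=-3.292: |R|=1.32042 >1
  x=-3.233: |R|=1.25110 >1
Interval (-3.0000, 0).

left endpoint -3.0000.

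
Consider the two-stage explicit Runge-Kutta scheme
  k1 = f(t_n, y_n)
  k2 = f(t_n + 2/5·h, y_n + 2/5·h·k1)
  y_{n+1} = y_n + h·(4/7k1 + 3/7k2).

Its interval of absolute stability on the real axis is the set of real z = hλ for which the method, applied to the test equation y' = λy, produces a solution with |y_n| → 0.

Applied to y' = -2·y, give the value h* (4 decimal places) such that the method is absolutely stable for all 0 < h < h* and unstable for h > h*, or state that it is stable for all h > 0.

Test eqn y'=λy, z=hλ:
  k1=λy_n ⇒ h·k1=z·y_n;  k2=λ(1+2/5z)y_n ⇒ h·k2=z(1+2/5z)y_n
  y_{n+1}/y_n = 1 + 4/7z + 3/7z(1+2/5z) = 1 + z + 6/35z²
  ⇒ R(z) = 1 + z + 6/35z².

Find x<0 with |R(x)|<1.
x=-1.09: |R|=0.1137
R=1: x+6/35x²=0 ⇒ x=−35/6=-5.8333; min R=1−1/(4·6/35)=-0.4583>−1
Confirm numerically:
  x=-5.111: |R|=0.36711 <1
  x=-4.388: |R|=0.08722 <1
  x=-3.879: |R|=0.29958 <1
  x=-6.414: |R|=1.63847 >1
  x=-6.183: |R|=1.37063 >1
Interval (-5.8333, 0).

(-5.8333,0); λ=-2 ⇒ h* = (35/6)/2 = 2.9167.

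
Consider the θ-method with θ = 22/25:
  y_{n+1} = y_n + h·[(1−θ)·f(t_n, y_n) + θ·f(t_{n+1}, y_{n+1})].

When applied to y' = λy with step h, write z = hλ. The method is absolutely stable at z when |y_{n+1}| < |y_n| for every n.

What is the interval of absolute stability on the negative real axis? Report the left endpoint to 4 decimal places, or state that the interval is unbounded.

Test eqn y'=λy, z=hλ:
  y_{n+1} = y_n + z·[3/25·y_n + 22/25·y_{n+1}] ⇒ (1 − 22/25z)y_{n+1} = (1 + 3/25z)y_n
  ⇒ R(z) = (1 + 3/25z)/(1 − 22/25z).

Need |R(x)|<1, x<0.
x=-0.47: |R|=0.6675
x=-2: |R|=0.2754
x=-10: |R|=0.0204
x=-100: |R|=0.1236
θ=22/25≥1/2 ⇒ |1+3/25x|<|1−22/25x| ∀x<0 ⇒ stable on all of ℝ⁻.

interval (−∞, 0).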